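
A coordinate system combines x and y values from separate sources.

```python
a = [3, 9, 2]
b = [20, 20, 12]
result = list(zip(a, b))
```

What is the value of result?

Step 1: zip pairs elements at same index:
  Index 0: (3, 20)
  Index 1: (9, 20)
  Index 2: (2, 12)
Therefore result = [(3, 20), (9, 20), (2, 12)].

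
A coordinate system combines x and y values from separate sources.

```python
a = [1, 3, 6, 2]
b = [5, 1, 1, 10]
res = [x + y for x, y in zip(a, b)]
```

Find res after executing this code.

Step 1: Add corresponding elements:
  1 + 5 = 6
  3 + 1 = 4
  6 + 1 = 7
  2 + 10 = 12
Therefore res = [6, 4, 7, 12].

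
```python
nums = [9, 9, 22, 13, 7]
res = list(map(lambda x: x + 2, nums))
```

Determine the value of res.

Step 1: Apply lambda x: x + 2 to each element:
  9 -> 11
  9 -> 11
  22 -> 24
  13 -> 15
  7 -> 9
Therefore res = [11, 11, 24, 15, 9].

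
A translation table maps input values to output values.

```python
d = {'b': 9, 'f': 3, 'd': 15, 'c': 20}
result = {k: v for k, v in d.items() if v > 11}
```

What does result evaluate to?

Step 1: Filter items where value > 11:
  'b': 9 <= 11: removed
  'f': 3 <= 11: removed
  'd': 15 > 11: kept
  'c': 20 > 11: kept
Therefore result = {'d': 15, 'c': 20}.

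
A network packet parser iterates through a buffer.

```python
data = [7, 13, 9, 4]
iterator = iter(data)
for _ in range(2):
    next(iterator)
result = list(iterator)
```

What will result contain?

Step 1: Create iterator over [7, 13, 9, 4].
Step 2: Advance 2 positions (consuming [7, 13]).
Step 3: list() collects remaining elements: [9, 4].
Therefore result = [9, 4].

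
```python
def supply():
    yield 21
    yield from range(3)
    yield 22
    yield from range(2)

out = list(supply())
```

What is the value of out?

Step 1: Trace yields in order:
  yield 21
  yield 0
  yield 1
  yield 2
  yield 22
  yield 0
  yield 1
Therefore out = [21, 0, 1, 2, 22, 0, 1].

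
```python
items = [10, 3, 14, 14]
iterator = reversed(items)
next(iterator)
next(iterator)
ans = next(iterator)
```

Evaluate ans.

Step 1: reversed([10, 3, 14, 14]) gives iterator: [14, 14, 3, 10].
Step 2: First next() = 14, second next() = 14.
Step 3: Third next() = 3.
Therefore ans = 3.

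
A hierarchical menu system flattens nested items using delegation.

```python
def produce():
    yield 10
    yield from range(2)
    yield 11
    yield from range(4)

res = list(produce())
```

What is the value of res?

Step 1: Trace yields in order:
  yield 10
  yield 0
  yield 1
  yield 11
  yield 0
  yield 1
  yield 2
  yield 3
Therefore res = [10, 0, 1, 11, 0, 1, 2, 3].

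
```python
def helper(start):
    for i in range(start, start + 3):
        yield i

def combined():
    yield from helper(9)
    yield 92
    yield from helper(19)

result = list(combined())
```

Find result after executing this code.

Step 1: combined() delegates to helper(9):
  yield 9
  yield 10
  yield 11
Step 2: yield 92
Step 3: Delegates to helper(19):
  yield 19
  yield 20
  yield 21
Therefore result = [9, 10, 11, 92, 19, 20, 21].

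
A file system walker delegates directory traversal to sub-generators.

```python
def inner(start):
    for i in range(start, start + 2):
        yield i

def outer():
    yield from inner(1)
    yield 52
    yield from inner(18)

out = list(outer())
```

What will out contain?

Step 1: outer() delegates to inner(1):
  yield 1
  yield 2
Step 2: yield 52
Step 3: Delegates to inner(18):
  yield 18
  yield 19
Therefore out = [1, 2, 52, 18, 19].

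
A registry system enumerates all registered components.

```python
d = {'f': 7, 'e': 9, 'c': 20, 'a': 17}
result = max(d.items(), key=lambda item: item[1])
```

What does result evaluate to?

Step 1: Find item with maximum value:
  ('f', 7)
  ('e', 9)
  ('c', 20)
  ('a', 17)
Step 2: Maximum value is 20 at key 'c'.
Therefore result = ('c', 20).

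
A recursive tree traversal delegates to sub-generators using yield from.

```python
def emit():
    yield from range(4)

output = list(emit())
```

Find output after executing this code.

Step 1: yield from delegates to the iterable, yielding each element.
Step 2: Collected values: [0, 1, 2, 3].
Therefore output = [0, 1, 2, 3].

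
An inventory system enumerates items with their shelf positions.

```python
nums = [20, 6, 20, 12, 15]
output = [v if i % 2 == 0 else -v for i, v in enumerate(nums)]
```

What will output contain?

Step 1: For each (i, v), keep v if i is even, negate if odd:
  i=0 (even): keep 20
  i=1 (odd): negate to -6
  i=2 (even): keep 20
  i=3 (odd): negate to -12
  i=4 (even): keep 15
Therefore output = [20, -6, 20, -12, 15].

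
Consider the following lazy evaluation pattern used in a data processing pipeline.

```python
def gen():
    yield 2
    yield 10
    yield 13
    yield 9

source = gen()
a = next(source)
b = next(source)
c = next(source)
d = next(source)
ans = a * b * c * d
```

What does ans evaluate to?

Step 1: Create generator and consume all values:
  a = next(source) = 2
  b = next(source) = 10
  c = next(source) = 13
  d = next(source) = 9
Step 2: ans = 2 * 10 * 13 * 9 = 2340.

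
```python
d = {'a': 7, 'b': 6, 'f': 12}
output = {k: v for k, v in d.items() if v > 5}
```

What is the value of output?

Step 1: Filter items where value > 5:
  'a': 7 > 5: kept
  'b': 6 > 5: kept
  'f': 12 > 5: kept
Therefore output = {'a': 7, 'b': 6, 'f': 12}.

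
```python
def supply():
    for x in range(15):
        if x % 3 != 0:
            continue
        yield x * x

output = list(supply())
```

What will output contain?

Step 1: Only yield x**2 when x is divisible by 3:
  x=0: 0 % 3 == 0, yield 0**2 = 0
  x=3: 3 % 3 == 0, yield 3**2 = 9
  x=6: 6 % 3 == 0, yield 6**2 = 36
  x=9: 9 % 3 == 0, yield 9**2 = 81
  x=12: 12 % 3 == 0, yield 12**2 = 144
Therefore output = [0, 9, 36, 81, 144].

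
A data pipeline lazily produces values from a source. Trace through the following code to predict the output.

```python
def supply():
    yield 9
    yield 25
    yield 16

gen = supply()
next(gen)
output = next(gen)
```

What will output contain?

Step 1: supply() creates a generator.
Step 2: next(gen) yields 9 (consumed and discarded).
Step 3: next(gen) yields 25, assigned to output.
Therefore output = 25.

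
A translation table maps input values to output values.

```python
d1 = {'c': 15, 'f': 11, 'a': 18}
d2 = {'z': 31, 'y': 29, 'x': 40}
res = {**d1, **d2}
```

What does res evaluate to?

Step 1: Merge d1 and d2 (d2 values override on key conflicts).
Step 2: d1 has keys ['c', 'f', 'a'], d2 has keys ['z', 'y', 'x'].
Therefore res = {'c': 15, 'f': 11, 'a': 18, 'z': 31, 'y': 29, 'x': 40}.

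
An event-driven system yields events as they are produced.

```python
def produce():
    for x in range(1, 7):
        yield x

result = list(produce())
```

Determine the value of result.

Step 1: The generator yields each value from range(1, 7).
Step 2: list() consumes all yields: [1, 2, 3, 4, 5, 6].
Therefore result = [1, 2, 3, 4, 5, 6].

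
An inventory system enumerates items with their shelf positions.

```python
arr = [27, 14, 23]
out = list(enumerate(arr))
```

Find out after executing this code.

Step 1: enumerate pairs each element with its index:
  (0, 27)
  (1, 14)
  (2, 23)
Therefore out = [(0, 27), (1, 14), (2, 23)].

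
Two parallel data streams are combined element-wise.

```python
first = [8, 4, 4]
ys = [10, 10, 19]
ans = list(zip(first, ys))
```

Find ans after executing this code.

Step 1: zip pairs elements at same index:
  Index 0: (8, 10)
  Index 1: (4, 10)
  Index 2: (4, 19)
Therefore ans = [(8, 10), (4, 10), (4, 19)].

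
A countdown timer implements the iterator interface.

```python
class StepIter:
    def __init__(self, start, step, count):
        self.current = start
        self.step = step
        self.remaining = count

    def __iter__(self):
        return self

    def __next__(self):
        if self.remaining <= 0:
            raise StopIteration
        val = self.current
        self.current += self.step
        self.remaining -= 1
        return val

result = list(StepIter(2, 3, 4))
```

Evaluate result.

Step 1: StepIter starts at 2, increments by 3, for 4 steps:
  Yield 2, then current += 3
  Yield 5, then current += 3
  Yield 8, then current += 3
  Yield 11, then current += 3
Therefore result = [2, 5, 8, 11].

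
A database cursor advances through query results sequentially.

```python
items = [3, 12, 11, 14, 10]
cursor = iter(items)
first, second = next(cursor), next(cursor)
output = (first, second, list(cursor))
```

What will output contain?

Step 1: Create iterator over [3, 12, 11, 14, 10].
Step 2: first = 3, second = 12.
Step 3: Remaining elements: [11, 14, 10].
Therefore output = (3, 12, [11, 14, 10]).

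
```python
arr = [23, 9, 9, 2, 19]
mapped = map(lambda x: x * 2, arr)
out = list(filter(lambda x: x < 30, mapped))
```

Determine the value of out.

Step 1: Map x * 2:
  23 -> 46
  9 -> 18
  9 -> 18
  2 -> 4
  19 -> 38
Step 2: Filter for < 30:
  46: removed
  18: kept
  18: kept
  4: kept
  38: removed
Therefore out = [18, 18, 4].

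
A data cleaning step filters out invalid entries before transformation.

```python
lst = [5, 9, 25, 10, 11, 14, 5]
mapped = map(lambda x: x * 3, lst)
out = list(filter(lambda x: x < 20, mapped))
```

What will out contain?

Step 1: Map x * 3:
  5 -> 15
  9 -> 27
  25 -> 75
  10 -> 30
  11 -> 33
  14 -> 42
  5 -> 15
Step 2: Filter for < 20:
  15: kept
  27: removed
  75: removed
  30: removed
  33: removed
  42: removed
  15: kept
Therefore out = [15, 15].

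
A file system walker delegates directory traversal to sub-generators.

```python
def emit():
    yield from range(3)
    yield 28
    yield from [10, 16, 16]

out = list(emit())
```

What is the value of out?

Step 1: Trace yields in order:
  yield 0
  yield 1
  yield 2
  yield 28
  yield 10
  yield 16
  yield 16
Therefore out = [0, 1, 2, 28, 10, 16, 16].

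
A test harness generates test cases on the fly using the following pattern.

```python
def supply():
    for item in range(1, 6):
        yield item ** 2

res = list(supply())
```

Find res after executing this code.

Step 1: For each item in range(1, 6), yield item**2:
  item=1: yield 1**2 = 1
  item=2: yield 2**2 = 4
  item=3: yield 3**2 = 9
  item=4: yield 4**2 = 16
  item=5: yield 5**2 = 25
Therefore res = [1, 4, 9, 16, 25].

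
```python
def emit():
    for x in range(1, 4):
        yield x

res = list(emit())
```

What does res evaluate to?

Step 1: The generator yields each value from range(1, 4).
Step 2: list() consumes all yields: [1, 2, 3].
Therefore res = [1, 2, 3].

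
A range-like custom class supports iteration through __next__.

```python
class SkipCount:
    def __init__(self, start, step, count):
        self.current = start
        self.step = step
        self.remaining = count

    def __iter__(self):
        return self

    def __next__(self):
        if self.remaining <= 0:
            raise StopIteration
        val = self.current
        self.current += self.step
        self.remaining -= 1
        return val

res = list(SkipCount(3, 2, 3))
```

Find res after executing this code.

Step 1: SkipCount starts at 3, increments by 2, for 3 steps:
  Yield 3, then current += 2
  Yield 5, then current += 2
  Yield 7, then current += 2
Therefore res = [3, 5, 7].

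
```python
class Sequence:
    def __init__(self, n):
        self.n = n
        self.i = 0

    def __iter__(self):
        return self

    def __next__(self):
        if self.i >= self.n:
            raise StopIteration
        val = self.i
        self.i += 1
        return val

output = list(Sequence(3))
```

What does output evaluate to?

Step 1: Sequence(3) creates an iterator counting 0 to 2.
Step 2: list() consumes all values: [0, 1, 2].
Therefore output = [0, 1, 2].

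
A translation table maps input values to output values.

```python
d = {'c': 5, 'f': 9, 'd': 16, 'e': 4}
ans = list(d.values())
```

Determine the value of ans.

Step 1: d.values() returns the dictionary values in insertion order.
Therefore ans = [5, 9, 16, 4].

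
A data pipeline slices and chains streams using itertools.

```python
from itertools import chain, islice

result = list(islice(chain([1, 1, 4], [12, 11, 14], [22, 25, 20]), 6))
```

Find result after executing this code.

Step 1: chain([1, 1, 4], [12, 11, 14], [22, 25, 20]) = [1, 1, 4, 12, 11, 14, 22, 25, 20].
Step 2: islice takes first 6 elements: [1, 1, 4, 12, 11, 14].
Therefore result = [1, 1, 4, 12, 11, 14].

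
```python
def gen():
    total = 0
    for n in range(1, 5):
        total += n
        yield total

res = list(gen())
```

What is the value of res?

Step 1: Generator accumulates running sum:
  n=1: total = 1, yield 1
  n=2: total = 3, yield 3
  n=3: total = 6, yield 6
  n=4: total = 10, yield 10
Therefore res = [1, 3, 6, 10].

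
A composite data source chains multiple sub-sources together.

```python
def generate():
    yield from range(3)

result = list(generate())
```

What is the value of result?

Step 1: yield from delegates to the iterable, yielding each element.
Step 2: Collected values: [0, 1, 2].
Therefore result = [0, 1, 2].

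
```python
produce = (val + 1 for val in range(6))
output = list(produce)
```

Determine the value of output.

Step 1: For each val in range(6), compute val+1:
  val=0: 0+1 = 1
  val=1: 1+1 = 2
  val=2: 2+1 = 3
  val=3: 3+1 = 4
  val=4: 4+1 = 5
  val=5: 5+1 = 6
Therefore output = [1, 2, 3, 4, 5, 6].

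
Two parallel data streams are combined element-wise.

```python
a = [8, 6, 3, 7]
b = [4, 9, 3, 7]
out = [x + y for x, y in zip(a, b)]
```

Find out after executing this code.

Step 1: Add corresponding elements:
  8 + 4 = 12
  6 + 9 = 15
  3 + 3 = 6
  7 + 7 = 14
Therefore out = [12, 15, 6, 14].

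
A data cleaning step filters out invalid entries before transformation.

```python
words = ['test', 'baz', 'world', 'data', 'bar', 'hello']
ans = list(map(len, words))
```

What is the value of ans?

Step 1: Map len() to each word:
  'test' -> 4
  'baz' -> 3
  'world' -> 5
  'data' -> 4
  'bar' -> 3
  'hello' -> 5
Therefore ans = [4, 3, 5, 4, 3, 5].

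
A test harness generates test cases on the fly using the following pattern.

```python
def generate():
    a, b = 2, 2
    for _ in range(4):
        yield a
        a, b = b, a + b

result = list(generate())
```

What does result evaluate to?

Step 1: Fibonacci-like sequence starting with a=2, b=2:
  Iteration 1: yield a=2, then a,b = 2,4
  Iteration 2: yield a=2, then a,b = 4,6
  Iteration 3: yield a=4, then a,b = 6,10
  Iteration 4: yield a=6, then a,b = 10,16
Therefore result = [2, 2, 4, 6].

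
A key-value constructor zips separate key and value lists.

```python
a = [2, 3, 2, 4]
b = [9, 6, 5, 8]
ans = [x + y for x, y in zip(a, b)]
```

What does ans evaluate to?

Step 1: Add corresponding elements:
  2 + 9 = 11
  3 + 6 = 9
  2 + 5 = 7
  4 + 8 = 12
Therefore ans = [11, 9, 7, 12].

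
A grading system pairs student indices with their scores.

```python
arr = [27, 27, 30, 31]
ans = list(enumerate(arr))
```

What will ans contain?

Step 1: enumerate pairs each element with its index:
  (0, 27)
  (1, 27)
  (2, 30)
  (3, 31)
Therefore ans = [(0, 27), (1, 27), (2, 30), (3, 31)].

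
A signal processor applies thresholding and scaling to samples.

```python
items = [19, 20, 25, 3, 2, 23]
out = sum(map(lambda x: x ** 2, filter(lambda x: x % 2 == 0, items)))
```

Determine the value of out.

Step 1: Filter even numbers from [19, 20, 25, 3, 2, 23]: [20, 2]
Step 2: Square each: [400, 4]
Step 3: Sum = 404.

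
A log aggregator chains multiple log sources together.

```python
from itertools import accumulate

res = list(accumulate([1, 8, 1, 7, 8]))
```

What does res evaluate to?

Step 1: accumulate computes running sums:
  + 1 = 1
  + 8 = 9
  + 1 = 10
  + 7 = 17
  + 8 = 25
Therefore res = [1, 9, 10, 17, 25].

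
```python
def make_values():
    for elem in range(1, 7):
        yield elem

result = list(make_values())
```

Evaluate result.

Step 1: The generator yields each value from range(1, 7).
Step 2: list() consumes all yields: [1, 2, 3, 4, 5, 6].
Therefore result = [1, 2, 3, 4, 5, 6].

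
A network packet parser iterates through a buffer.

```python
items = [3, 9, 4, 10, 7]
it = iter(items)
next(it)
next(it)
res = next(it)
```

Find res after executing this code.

Step 1: Create iterator over [3, 9, 4, 10, 7].
Step 2: next() consumes 3.
Step 3: next() consumes 9.
Step 4: next() returns 4.
Therefore res = 4.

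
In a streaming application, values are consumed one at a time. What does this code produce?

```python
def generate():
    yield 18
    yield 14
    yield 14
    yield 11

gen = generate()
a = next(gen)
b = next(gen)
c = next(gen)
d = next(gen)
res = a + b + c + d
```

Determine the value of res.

Step 1: Create generator and consume all values:
  a = next(gen) = 18
  b = next(gen) = 14
  c = next(gen) = 14
  d = next(gen) = 11
Step 2: res = 18 + 14 + 14 + 11 = 57.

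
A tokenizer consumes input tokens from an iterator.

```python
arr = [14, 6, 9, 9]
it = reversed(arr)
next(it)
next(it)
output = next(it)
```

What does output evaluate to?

Step 1: reversed([14, 6, 9, 9]) gives iterator: [9, 9, 6, 14].
Step 2: First next() = 9, second next() = 9.
Step 3: Third next() = 6.
Therefore output = 6.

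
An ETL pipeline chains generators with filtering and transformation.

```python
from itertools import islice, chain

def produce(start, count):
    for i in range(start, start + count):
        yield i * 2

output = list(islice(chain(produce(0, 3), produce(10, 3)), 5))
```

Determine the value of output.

Step 1: produce(0, 3) yields [0, 2, 4].
Step 2: produce(10, 3) yields [20, 22, 24].
Step 3: chain concatenates: [0, 2, 4, 20, 22, 24].
Step 4: islice takes first 5: [0, 2, 4, 20, 22].
Therefore output = [0, 2, 4, 20, 22].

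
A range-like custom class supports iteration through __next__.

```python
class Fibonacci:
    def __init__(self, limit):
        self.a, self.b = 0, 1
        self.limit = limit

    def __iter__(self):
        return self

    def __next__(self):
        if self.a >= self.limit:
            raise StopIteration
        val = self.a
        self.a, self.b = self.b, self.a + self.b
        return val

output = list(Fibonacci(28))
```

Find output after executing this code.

Step 1: Fibonacci-like sequence (a=0, b=1) until >= 28:
  Yield 0, then a,b = 1,1
  Yield 1, then a,b = 1,2
  Yield 1, then a,b = 2,3
  Yield 2, then a,b = 3,5
  Yield 3, then a,b = 5,8
  Yield 5, then a,b = 8,13
  Yield 8, then a,b = 13,21
  Yield 13, then a,b = 21,34
  Yield 21, then a,b = 34,55
Step 2: 34 >= 28, stop.
Therefore output = [0, 1, 1, 2, 3, 5, 8, 13, 21].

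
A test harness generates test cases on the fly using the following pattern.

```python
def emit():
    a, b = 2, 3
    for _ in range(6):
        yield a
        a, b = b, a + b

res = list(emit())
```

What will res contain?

Step 1: Fibonacci-like sequence starting with a=2, b=3:
  Iteration 1: yield a=2, then a,b = 3,5
  Iteration 2: yield a=3, then a,b = 5,8
  Iteration 3: yield a=5, then a,b = 8,13
  Iteration 4: yield a=8, then a,b = 13,21
  Iteration 5: yield a=13, then a,b = 21,34
  Iteration 6: yield a=21, then a,b = 34,55
Therefore res = [2, 3, 5, 8, 13, 21].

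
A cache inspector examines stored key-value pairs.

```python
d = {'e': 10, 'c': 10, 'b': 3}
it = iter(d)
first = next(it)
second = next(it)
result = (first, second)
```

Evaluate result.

Step 1: iter(d) iterates over keys: ['e', 'c', 'b'].
Step 2: first = next(it) = 'e', second = next(it) = 'c'.
Therefore result = ('e', 'c').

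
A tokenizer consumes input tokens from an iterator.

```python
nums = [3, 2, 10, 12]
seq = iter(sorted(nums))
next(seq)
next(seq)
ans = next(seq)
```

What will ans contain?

Step 1: sorted([3, 2, 10, 12]) = [2, 3, 10, 12].
Step 2: Create iterator and skip 2 elements.
Step 3: next() returns 10.
Therefore ans = 10.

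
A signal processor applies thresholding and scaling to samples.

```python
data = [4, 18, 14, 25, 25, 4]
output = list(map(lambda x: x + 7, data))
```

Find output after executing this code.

Step 1: Apply lambda x: x + 7 to each element:
  4 -> 11
  18 -> 25
  14 -> 21
  25 -> 32
  25 -> 32
  4 -> 11
Therefore output = [11, 25, 21, 32, 32, 11].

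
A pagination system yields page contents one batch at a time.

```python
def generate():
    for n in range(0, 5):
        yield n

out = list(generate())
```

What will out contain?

Step 1: The generator yields each value from range(0, 5).
Step 2: list() consumes all yields: [0, 1, 2, 3, 4].
Therefore out = [0, 1, 2, 3, 4].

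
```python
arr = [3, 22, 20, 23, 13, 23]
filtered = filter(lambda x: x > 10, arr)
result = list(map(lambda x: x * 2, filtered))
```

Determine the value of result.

Step 1: Filter arr for elements > 10:
  3: removed
  22: kept
  20: kept
  23: kept
  13: kept
  23: kept
Step 2: Map x * 2 on filtered [22, 20, 23, 13, 23]:
  22 -> 44
  20 -> 40
  23 -> 46
  13 -> 26
  23 -> 46
Therefore result = [44, 40, 46, 26, 46].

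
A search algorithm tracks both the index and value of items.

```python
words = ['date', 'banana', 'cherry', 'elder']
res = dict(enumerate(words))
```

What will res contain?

Step 1: enumerate pairs indices with words:
  0 -> 'date'
  1 -> 'banana'
  2 -> 'cherry'
  3 -> 'elder'
Therefore res = {0: 'date', 1: 'banana', 2: 'cherry', 3: 'elder'}.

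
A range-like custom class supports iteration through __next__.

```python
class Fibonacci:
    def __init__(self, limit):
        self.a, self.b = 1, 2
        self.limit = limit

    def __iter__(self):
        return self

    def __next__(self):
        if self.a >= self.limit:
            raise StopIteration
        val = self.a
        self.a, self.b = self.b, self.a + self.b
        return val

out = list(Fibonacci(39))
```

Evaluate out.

Step 1: Fibonacci-like sequence (a=1, b=2) until >= 39:
  Yield 1, then a,b = 2,3
  Yield 2, then a,b = 3,5
  Yield 3, then a,b = 5,8
  Yield 5, then a,b = 8,13
  Yield 8, then a,b = 13,21
  Yield 13, then a,b = 21,34
  Yield 21, then a,b = 34,55
  Yield 34, then a,b = 55,89
Step 2: 55 >= 39, stop.
Therefore out = [1, 2, 3, 5, 8, 13, 21, 34].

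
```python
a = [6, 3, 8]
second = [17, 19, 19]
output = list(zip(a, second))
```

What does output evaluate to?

Step 1: zip pairs elements at same index:
  Index 0: (6, 17)
  Index 1: (3, 19)
  Index 2: (8, 19)
Therefore output = [(6, 17), (3, 19), (8, 19)].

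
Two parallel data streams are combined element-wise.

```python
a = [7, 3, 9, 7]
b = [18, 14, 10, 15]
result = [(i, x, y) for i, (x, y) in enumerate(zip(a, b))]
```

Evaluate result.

Step 1: enumerate(zip(a, b)) gives index with paired elements:
  i=0: (7, 18)
  i=1: (3, 14)
  i=2: (9, 10)
  i=3: (7, 15)
Therefore result = [(0, 7, 18), (1, 3, 14), (2, 9, 10), (3, 7, 15)].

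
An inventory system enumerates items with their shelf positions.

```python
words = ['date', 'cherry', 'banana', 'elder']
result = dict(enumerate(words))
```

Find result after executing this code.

Step 1: enumerate pairs indices with words:
  0 -> 'date'
  1 -> 'cherry'
  2 -> 'banana'
  3 -> 'elder'
Therefore result = {0: 'date', 1: 'cherry', 2: 'banana', 3: 'elder'}.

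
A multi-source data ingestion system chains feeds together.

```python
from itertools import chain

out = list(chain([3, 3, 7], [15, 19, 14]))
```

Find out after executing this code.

Step 1: chain() concatenates iterables: [3, 3, 7] + [15, 19, 14].
Therefore out = [3, 3, 7, 15, 19, 14].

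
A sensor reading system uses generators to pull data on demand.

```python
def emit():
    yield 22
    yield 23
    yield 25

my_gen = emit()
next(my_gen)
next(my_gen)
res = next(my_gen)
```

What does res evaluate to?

Step 1: emit() creates a generator.
Step 2: next(my_gen) yields 22 (consumed and discarded).
Step 3: next(my_gen) yields 23 (consumed and discarded).
Step 4: next(my_gen) yields 25, assigned to res.
Therefore res = 25.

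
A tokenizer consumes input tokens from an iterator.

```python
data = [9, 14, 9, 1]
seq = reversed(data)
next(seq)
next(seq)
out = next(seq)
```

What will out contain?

Step 1: reversed([9, 14, 9, 1]) gives iterator: [1, 9, 14, 9].
Step 2: First next() = 1, second next() = 9.
Step 3: Third next() = 14.
Therefore out = 14.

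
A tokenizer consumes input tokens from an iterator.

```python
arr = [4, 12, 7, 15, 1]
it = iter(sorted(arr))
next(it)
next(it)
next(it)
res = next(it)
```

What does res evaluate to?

Step 1: sorted([4, 12, 7, 15, 1]) = [1, 4, 7, 12, 15].
Step 2: Create iterator and skip 3 elements.
Step 3: next() returns 12.
Therefore res = 12.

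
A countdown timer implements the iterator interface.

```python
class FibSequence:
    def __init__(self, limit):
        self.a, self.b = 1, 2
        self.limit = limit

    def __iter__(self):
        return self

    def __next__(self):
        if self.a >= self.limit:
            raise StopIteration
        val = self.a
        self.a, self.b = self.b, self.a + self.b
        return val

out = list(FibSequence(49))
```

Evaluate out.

Step 1: Fibonacci-like sequence (a=1, b=2) until >= 49:
  Yield 1, then a,b = 2,3
  Yield 2, then a,b = 3,5
  Yield 3, then a,b = 5,8
  Yield 5, then a,b = 8,13
  Yield 8, then a,b = 13,21
  Yield 13, then a,b = 21,34
  Yield 21, then a,b = 34,55
  Yield 34, then a,b = 55,89
Step 2: 55 >= 49, stop.
Therefore out = [1, 2, 3, 5, 8, 13, 21, 34].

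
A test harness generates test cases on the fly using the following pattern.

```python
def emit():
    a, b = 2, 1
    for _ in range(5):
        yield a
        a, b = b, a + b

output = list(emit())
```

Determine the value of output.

Step 1: Fibonacci-like sequence starting with a=2, b=1:
  Iteration 1: yield a=2, then a,b = 1,3
  Iteration 2: yield a=1, then a,b = 3,4
  Iteration 3: yield a=3, then a,b = 4,7
  Iteration 4: yield a=4, then a,b = 7,11
  Iteration 5: yield a=7, then a,b = 11,18
Therefore output = [2, 1, 3, 4, 7].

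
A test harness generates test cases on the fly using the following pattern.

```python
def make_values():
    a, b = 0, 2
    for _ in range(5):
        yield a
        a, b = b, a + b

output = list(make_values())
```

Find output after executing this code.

Step 1: Fibonacci-like sequence starting with a=0, b=2:
  Iteration 1: yield a=0, then a,b = 2,2
  Iteration 2: yield a=2, then a,b = 2,4
  Iteration 3: yield a=2, then a,b = 4,6
  Iteration 4: yield a=4, then a,b = 6,10
  Iteration 5: yield a=6, then a,b = 10,16
Therefore output = [0, 2, 2, 4, 6].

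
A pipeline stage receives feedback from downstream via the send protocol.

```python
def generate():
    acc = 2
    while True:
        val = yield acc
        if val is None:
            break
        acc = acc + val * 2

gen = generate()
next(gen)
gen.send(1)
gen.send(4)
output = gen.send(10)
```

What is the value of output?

Step 1: next() -> yield acc=2.
Step 2: send(1) -> val=1, acc = 2 + 1*2 = 4, yield 4.
Step 3: send(4) -> val=4, acc = 4 + 4*2 = 12, yield 12.
Step 4: send(10) -> val=10, acc = 12 + 10*2 = 32, yield 32.
Therefore output = 32.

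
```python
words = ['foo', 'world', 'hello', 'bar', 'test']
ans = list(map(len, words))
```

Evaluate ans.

Step 1: Map len() to each word:
  'foo' -> 3
  'world' -> 5
  'hello' -> 5
  'bar' -> 3
  'test' -> 4
Therefore ans = [3, 5, 5, 3, 4].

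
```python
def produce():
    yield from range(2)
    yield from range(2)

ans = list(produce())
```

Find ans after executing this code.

Step 1: Trace yields in order:
  yield 0
  yield 1
  yield 0
  yield 1
Therefore ans = [0, 1, 0, 1].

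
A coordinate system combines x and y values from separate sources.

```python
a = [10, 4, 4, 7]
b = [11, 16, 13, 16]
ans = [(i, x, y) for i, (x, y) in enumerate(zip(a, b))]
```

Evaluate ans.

Step 1: enumerate(zip(a, b)) gives index with paired elements:
  i=0: (10, 11)
  i=1: (4, 16)
  i=2: (4, 13)
  i=3: (7, 16)
Therefore ans = [(0, 10, 11), (1, 4, 16), (2, 4, 13), (3, 7, 16)].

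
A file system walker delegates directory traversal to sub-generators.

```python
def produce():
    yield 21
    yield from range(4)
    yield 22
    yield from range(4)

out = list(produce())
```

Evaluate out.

Step 1: Trace yields in order:
  yield 21
  yield 0
  yield 1
  yield 2
  yield 3
  yield 22
  yield 0
  yield 1
  yield 2
  yield 3
Therefore out = [21, 0, 1, 2, 3, 22, 0, 1, 2, 3].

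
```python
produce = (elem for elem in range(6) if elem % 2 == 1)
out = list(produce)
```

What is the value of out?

Step 1: Filter range(6) keeping only odd values:
  elem=0: even, excluded
  elem=1: odd, included
  elem=2: even, excluded
  elem=3: odd, included
  elem=4: even, excluded
  elem=5: odd, included
Therefore out = [1, 3, 5].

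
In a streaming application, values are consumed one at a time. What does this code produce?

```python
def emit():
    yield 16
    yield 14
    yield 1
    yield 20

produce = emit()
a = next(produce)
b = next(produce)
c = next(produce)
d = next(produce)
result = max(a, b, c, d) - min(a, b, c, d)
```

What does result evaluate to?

Step 1: Create generator and consume all values:
  a = next(produce) = 16
  b = next(produce) = 14
  c = next(produce) = 1
  d = next(produce) = 20
Step 2: max = 20, min = 1, result = 20 - 1 = 19.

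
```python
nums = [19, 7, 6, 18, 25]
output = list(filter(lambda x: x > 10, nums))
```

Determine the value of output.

Step 1: Filter elements > 10:
  19: kept
  7: removed
  6: removed
  18: kept
  25: kept
Therefore output = [19, 18, 25].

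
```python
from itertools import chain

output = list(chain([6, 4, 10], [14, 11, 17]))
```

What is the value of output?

Step 1: chain() concatenates iterables: [6, 4, 10] + [14, 11, 17].
Therefore output = [6, 4, 10, 14, 11, 17].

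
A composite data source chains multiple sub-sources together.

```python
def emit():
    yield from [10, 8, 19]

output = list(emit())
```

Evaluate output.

Step 1: yield from delegates to the iterable, yielding each element.
Step 2: Collected values: [10, 8, 19].
Therefore output = [10, 8, 19].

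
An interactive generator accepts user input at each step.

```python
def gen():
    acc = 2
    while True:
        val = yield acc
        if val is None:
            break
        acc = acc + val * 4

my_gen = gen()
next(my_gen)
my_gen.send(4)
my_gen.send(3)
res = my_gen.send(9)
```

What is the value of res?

Step 1: next() -> yield acc=2.
Step 2: send(4) -> val=4, acc = 2 + 4*4 = 18, yield 18.
Step 3: send(3) -> val=3, acc = 18 + 3*4 = 30, yield 30.
Step 4: send(9) -> val=9, acc = 30 + 9*4 = 66, yield 66.
Therefore res = 66.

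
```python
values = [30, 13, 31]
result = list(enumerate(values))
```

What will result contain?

Step 1: enumerate pairs each element with its index:
  (0, 30)
  (1, 13)
  (2, 31)
Therefore result = [(0, 30), (1, 13), (2, 31)].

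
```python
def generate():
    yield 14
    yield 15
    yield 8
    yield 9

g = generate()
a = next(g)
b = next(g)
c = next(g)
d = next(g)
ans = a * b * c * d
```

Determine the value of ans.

Step 1: Create generator and consume all values:
  a = next(g) = 14
  b = next(g) = 15
  c = next(g) = 8
  d = next(g) = 9
Step 2: ans = 14 * 15 * 8 * 9 = 15120.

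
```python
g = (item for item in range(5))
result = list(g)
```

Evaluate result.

Step 1: Generator expression iterates range(5): [0, 1, 2, 3, 4].
Step 2: list() collects all values.
Therefore result = [0, 1, 2, 3, 4].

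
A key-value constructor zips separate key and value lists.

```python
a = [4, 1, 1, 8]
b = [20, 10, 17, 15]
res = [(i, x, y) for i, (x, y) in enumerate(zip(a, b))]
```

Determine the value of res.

Step 1: enumerate(zip(a, b)) gives index with paired elements:
  i=0: (4, 20)
  i=1: (1, 10)
  i=2: (1, 17)
  i=3: (8, 15)
Therefore res = [(0, 4, 20), (1, 1, 10), (2, 1, 17), (3, 8, 15)].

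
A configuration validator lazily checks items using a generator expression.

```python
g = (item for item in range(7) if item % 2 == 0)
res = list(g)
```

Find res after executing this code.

Step 1: Filter range(7) keeping only even values:
  item=0: even, included
  item=1: odd, excluded
  item=2: even, included
  item=3: odd, excluded
  item=4: even, included
  item=5: odd, excluded
  item=6: even, included
Therefore res = [0, 2, 4, 6].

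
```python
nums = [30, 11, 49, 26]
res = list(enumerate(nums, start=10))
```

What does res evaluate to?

Step 1: enumerate with start=10:
  (10, 30)
  (11, 11)
  (12, 49)
  (13, 26)
Therefore res = [(10, 30), (11, 11), (12, 49), (13, 26)].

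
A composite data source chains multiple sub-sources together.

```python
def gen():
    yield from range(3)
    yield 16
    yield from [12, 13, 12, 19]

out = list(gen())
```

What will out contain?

Step 1: Trace yields in order:
  yield 0
  yield 1
  yield 2
  yield 16
  yield 12
  yield 13
  yield 12
  yield 19
Therefore out = [0, 1, 2, 16, 12, 13, 12, 19].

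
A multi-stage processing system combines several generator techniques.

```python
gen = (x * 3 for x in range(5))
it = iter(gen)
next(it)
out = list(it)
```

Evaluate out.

Step 1: Generator produces [0, 3, 6, 9, 12].
Step 2: next(it) consumes first element (0).
Step 3: list(it) collects remaining: [3, 6, 9, 12].
Therefore out = [3, 6, 9, 12].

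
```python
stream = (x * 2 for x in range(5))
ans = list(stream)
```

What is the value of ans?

Step 1: For each x in range(5), compute x*2:
  x=0: 0*2 = 0
  x=1: 1*2 = 2
  x=2: 2*2 = 4
  x=3: 3*2 = 6
  x=4: 4*2 = 8
Therefore ans = [0, 2, 4, 6, 8].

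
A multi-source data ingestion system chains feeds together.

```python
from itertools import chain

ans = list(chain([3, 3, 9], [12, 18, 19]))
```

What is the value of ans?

Step 1: chain() concatenates iterables: [3, 3, 9] + [12, 18, 19].
Therefore ans = [3, 3, 9, 12, 18, 19].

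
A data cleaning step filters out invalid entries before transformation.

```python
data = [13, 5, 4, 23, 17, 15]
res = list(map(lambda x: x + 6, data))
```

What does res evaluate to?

Step 1: Apply lambda x: x + 6 to each element:
  13 -> 19
  5 -> 11
  4 -> 10
  23 -> 29
  17 -> 23
  15 -> 21
Therefore res = [19, 11, 10, 29, 23, 21].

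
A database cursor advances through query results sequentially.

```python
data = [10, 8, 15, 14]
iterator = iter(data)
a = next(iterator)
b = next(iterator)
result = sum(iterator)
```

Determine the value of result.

Step 1: Create iterator over [10, 8, 15, 14].
Step 2: a = next() = 10, b = next() = 8.
Step 3: sum() of remaining [15, 14] = 29.
Therefore result = 29.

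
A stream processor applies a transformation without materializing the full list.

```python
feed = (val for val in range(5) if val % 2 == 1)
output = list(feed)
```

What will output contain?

Step 1: Filter range(5) keeping only odd values:
  val=0: even, excluded
  val=1: odd, included
  val=2: even, excluded
  val=3: odd, included
  val=4: even, excluded
Therefore output = [1, 3].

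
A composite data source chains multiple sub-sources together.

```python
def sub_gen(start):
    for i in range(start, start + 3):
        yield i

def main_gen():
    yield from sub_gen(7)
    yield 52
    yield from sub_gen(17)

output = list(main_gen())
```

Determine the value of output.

Step 1: main_gen() delegates to sub_gen(7):
  yield 7
  yield 8
  yield 9
Step 2: yield 52
Step 3: Delegates to sub_gen(17):
  yield 17
  yield 18
  yield 19
Therefore output = [7, 8, 9, 52, 17, 18, 19].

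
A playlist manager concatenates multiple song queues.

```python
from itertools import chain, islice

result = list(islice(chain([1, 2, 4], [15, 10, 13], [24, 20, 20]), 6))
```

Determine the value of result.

Step 1: chain([1, 2, 4], [15, 10, 13], [24, 20, 20]) = [1, 2, 4, 15, 10, 13, 24, 20, 20].
Step 2: islice takes first 6 elements: [1, 2, 4, 15, 10, 13].
Therefore result = [1, 2, 4, 15, 10, 13].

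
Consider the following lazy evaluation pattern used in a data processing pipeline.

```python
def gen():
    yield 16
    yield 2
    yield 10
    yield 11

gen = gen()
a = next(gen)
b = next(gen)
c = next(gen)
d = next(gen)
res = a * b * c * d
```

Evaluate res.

Step 1: Create generator and consume all values:
  a = next(gen) = 16
  b = next(gen) = 2
  c = next(gen) = 10
  d = next(gen) = 11
Step 2: res = 16 * 2 * 10 * 11 = 3520.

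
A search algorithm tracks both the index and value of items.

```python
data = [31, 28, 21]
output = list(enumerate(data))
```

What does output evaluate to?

Step 1: enumerate pairs each element with its index:
  (0, 31)
  (1, 28)
  (2, 21)
Therefore output = [(0, 31), (1, 28), (2, 21)].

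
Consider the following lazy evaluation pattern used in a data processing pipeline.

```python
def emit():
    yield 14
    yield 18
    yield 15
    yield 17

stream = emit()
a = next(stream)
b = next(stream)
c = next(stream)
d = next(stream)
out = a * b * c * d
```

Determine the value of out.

Step 1: Create generator and consume all values:
  a = next(stream) = 14
  b = next(stream) = 18
  c = next(stream) = 15
  d = next(stream) = 17
Step 2: out = 14 * 18 * 15 * 17 = 64260.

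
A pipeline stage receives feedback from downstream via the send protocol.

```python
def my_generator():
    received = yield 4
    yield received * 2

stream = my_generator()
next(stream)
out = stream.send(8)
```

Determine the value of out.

Step 1: next(stream) advances to first yield, producing 4.
Step 2: send(8) resumes, received = 8.
Step 3: yield received * 2 = 8 * 2 = 16.
Therefore out = 16.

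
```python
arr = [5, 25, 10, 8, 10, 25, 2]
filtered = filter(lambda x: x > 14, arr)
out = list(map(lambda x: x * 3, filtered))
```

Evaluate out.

Step 1: Filter arr for elements > 14:
  5: removed
  25: kept
  10: removed
  8: removed
  10: removed
  25: kept
  2: removed
Step 2: Map x * 3 on filtered [25, 25]:
  25 -> 75
  25 -> 75
Therefore out = [75, 75].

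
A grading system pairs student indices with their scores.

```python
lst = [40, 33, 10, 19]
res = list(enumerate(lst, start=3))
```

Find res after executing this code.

Step 1: enumerate with start=3:
  (3, 40)
  (4, 33)
  (5, 10)
  (6, 19)
Therefore res = [(3, 40), (4, 33), (5, 10), (6, 19)].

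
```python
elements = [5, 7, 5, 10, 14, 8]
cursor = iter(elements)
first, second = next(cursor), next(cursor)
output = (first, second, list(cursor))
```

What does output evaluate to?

Step 1: Create iterator over [5, 7, 5, 10, 14, 8].
Step 2: first = 5, second = 7.
Step 3: Remaining elements: [5, 10, 14, 8].
Therefore output = (5, 7, [5, 10, 14, 8]).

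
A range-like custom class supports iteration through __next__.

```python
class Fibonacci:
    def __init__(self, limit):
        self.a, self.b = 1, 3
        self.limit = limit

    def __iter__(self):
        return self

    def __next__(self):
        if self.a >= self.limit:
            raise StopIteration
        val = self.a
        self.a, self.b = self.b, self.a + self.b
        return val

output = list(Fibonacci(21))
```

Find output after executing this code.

Step 1: Fibonacci-like sequence (a=1, b=3) until >= 21:
  Yield 1, then a,b = 3,4
  Yield 3, then a,b = 4,7
  Yield 4, then a,b = 7,11
  Yield 7, then a,b = 11,18
  Yield 11, then a,b = 18,29
  Yield 18, then a,b = 29,47
Step 2: 29 >= 21, stop.
Therefore output = [1, 3, 4, 7, 11, 18].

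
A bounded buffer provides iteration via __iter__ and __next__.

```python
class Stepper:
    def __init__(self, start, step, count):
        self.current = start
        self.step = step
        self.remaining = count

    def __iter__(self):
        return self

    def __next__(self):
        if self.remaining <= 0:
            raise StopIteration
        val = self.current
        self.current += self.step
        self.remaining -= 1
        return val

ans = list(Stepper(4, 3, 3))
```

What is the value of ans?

Step 1: Stepper starts at 4, increments by 3, for 3 steps:
  Yield 4, then current += 3
  Yield 7, then current += 3
  Yield 10, then current += 3
Therefore ans = [4, 7, 10].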